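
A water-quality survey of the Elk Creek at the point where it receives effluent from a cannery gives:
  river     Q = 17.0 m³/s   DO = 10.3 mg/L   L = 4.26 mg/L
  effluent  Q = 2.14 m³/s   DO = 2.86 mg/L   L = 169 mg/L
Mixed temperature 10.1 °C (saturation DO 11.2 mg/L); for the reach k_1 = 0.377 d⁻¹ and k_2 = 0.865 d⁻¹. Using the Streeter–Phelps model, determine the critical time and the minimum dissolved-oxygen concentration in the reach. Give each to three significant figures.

t_c ≈ 1.49 d; minimum DO ≈ 5.56 mg/L

Mixed DO = (17.0×10.3 + 2.14×2.86)/(17.0+2.14) = 181.2/19.14 = 9.468 mg/L.
Mixed L₀ = (17.0×4.26 + 2.14×169)/(19.14) = 434.1/19.14 = 22.68 mg/L.
Initial deficit D₀ = C_s − DO₀ = 11.2 − 9.468 = 1.732 mg/L.
t_c = (1/0.4880) ln[(0.865/0.377)(1 − 1.732×0.4880/(0.377×22.68))] = 2.049 × ln(2.068) = 1.489 d.
D_c = (0.377/0.865) × 22.68 × e^(−0.377×1.489) = 0.4358 × 22.68 × 0.5705 = 5.639 mg/L.
Minimum DO = 11.2 − 5.639 = 5.561 mg/L.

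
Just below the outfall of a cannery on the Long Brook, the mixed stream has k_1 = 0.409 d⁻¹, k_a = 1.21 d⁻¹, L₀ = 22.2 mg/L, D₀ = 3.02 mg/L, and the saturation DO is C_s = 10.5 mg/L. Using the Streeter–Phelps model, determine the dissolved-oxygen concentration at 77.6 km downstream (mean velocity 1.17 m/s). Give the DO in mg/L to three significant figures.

Travel time t = x/v = 77.6 km / (1.17 m/s) = 77600 m / 1.17 m/s = 66320 s = 0.7676 d.
k_1 L₀/(k_a−k_1) = 0.409×22.2/(1.21−0.409) = 9.080/0.8010 = 11.34 mg/L.
e^(−k_1 t) = e^(−0.409×0.7676) = 0.7305; e^(−k_a t) = e^(−1.21×0.7676) = 0.3950.
D = 11.34 × (0.7305 − 0.3950) + 3.02 × 0.3950 = 3.803 + 1.193 = 4.996 mg/L.
DO = C_s − D = 10.5 − 4.996 = 5.504 mg/L.

DO ≈ 5.50 mg/L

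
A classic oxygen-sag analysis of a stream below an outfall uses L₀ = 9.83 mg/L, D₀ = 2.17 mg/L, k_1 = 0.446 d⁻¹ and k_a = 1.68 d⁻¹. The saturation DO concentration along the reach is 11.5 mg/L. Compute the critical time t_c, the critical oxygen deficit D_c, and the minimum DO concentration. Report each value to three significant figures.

t_c = [1/(k_a−k_1)] ln[(k_a/k_1)(1 − D₀(k_a−k_1)/(k_1 L₀))]
= [1/(1.68−0.446)] ln[(1.68/0.446)(1 − 2.17×1.234/(0.446×9.83))]
= (1/1.234) ln[3.767 × 0.3892] = 0.8104 × ln(1.466) = 0.8104 × 0.3826 = 0.3101 d.
L(t_c) = L₀ e^(−k_1 t_c) = 9.83 × 0.8708 = 8.560 mg/L, and at the critical point k_a D_c = k_1 L, so D_c = (0.446/1.68) × 8.560 = 2.273 mg/L.
Minimum DO = C_s − D_c = 11.5 − 2.273 = 9.227 mg/L.

t_c ≈ 0.310 d; D_c ≈ 2.27 mg/L; min DO ≈ 9.23 mg/L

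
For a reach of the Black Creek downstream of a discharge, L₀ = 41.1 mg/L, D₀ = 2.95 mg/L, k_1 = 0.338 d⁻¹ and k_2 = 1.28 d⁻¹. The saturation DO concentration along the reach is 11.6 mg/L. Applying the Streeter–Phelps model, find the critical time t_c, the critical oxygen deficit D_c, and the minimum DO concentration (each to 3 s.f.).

At the critical point dD/dt = 0, so k_1 L₀ e^(−k_1 t) = k_2 D. Substituting D(t) from the Streeter–Phelps equation and solving for t gives
t_c = ln[(k_2/k_1)(1 − D₀(k_2−k_1)/(k_1 L₀))] / (k_2−k_1).
Here k_2−k_1 = 0.9420 d⁻¹ and 1 − D₀(k_2−k_1)/(k_1 L₀) = 1 − 2.95×0.9420/(0.338×41.1) = 0.8000, so
t_c = ln(3.787 × 0.8000) / 0.9420 = 1.108 / 0.9420 = 1.177 d.
L(t_c) = L₀ e^(−k_1 t_c) = 41.1 × 0.6719 = 27.61 mg/L, and at the critical point k_2 D_c = k_1 L, so D_c = (0.338/1.28) × 27.61 = 7.292 mg/L.
Minimum DO = C_s − D_c = 11.6 − 7.292 = 4.308 mg/L.

t_c ≈ 1.18 d; D_c ≈ 7.29 mg/L; min DO ≈ 4.31 mg/L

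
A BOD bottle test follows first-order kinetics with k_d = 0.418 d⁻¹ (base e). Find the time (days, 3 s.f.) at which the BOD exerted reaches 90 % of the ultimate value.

t ≈ 5.51 d

y/L₀ = 1 − e^(−k_d t) = 0.90 ⇒ e^(−k_d t) = 0.100
t = −ln(0.100) / 0.418 = 2.303 / 0.418 = 5.509 d.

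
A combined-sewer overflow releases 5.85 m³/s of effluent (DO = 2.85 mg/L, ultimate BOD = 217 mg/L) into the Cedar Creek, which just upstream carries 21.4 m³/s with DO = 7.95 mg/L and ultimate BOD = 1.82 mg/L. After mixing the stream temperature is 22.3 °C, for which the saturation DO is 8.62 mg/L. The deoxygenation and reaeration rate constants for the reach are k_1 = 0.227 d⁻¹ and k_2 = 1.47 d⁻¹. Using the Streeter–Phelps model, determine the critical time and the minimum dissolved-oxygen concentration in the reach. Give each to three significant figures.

Mixed DO = (21.4×7.95 + 5.85×2.85)/(21.4+5.85) = 186.8/27.25 = 6.855 mg/L.
Mixed L₀ = (21.4×1.82 + 5.85×217)/(27.25) = 1308/27.25 = 48.01 mg/L.
Initial deficit D₀ = C_s − DO₀ = 8.62 − 6.855 = 1.765 mg/L.
t_c = (1/1.243) ln[(1.47/0.227)(1 − 1.765×1.243/(0.227×48.01))] = 0.8045 × ln(5.172) = 1.322 d.
D_c = (0.227/1.47) × 48.01 × e^(−0.227×1.322) = 0.1544 × 48.01 × 0.7407 = 5.492 mg/L.
Minimum DO = 8.62 − 5.492 = 3.128 mg/L.

t_c ≈ 1.32 d; minimum DO ≈ 3.13 mg/L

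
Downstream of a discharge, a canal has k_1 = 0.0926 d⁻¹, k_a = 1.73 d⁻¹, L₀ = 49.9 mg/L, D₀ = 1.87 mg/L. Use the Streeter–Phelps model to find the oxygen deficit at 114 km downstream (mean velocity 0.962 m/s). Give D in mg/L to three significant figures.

Travel time t = x/v = 114 km / (0.962 m/s) = 114000 m / 0.962 m/s = 118500 s = 1.372 d.
k_1 L₀/(k_a−k_1) = 0.0926×49.9/(1.73−0.0926) = 4.621/1.637 = 2.822 mg/L.
e^(−k_1 t) = e^(−0.0926×1.372) = 0.8807; e^(−k_a t) = e^(−1.73×1.372) = 0.09322.
D = 2.822 × (0.8807 − 0.09322) + 1.87 × 0.09322 = 2.222 + 0.1743 = 2.397 mg/L.

D ≈ 2.40 mg/L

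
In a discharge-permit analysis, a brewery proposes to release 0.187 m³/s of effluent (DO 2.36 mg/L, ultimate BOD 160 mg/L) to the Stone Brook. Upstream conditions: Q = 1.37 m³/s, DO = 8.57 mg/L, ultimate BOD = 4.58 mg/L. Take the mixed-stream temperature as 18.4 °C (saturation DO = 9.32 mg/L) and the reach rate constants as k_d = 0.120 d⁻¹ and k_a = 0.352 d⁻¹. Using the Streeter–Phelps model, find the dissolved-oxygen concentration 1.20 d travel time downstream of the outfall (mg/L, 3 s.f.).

Mixed DO = (1.37×8.57 + 0.187×2.36)/(1.37+0.187) = 12.18/1.557 = 7.824 mg/L.
Mixed L₀ = (1.37×4.58 + 0.187×160)/(1.557) = 36.19/1.557 = 23.25 mg/L.
Initial deficit D₀ = C_s − DO₀ = 9.32 − 7.824 = 1.496 mg/L.
D(1.20) = [0.120×23.25/(0.352−0.120)](e^(−0.120×1.20) − e^(−0.352×1.20)) + 1.496 e^(−0.352×1.20)
= 12.02 × (0.8659 − 0.6555) + 1.496 × 0.6555 = 3.511 mg/L.
DO = 9.32 − 3.511 = 5.809 mg/L.

DO ≈ 5.81 mg/L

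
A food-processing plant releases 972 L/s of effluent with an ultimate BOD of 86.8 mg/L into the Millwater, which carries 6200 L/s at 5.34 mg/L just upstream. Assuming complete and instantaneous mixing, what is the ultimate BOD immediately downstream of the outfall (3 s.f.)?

Flow-weighted mixing: C = (Q_r C_r + Q_w C_w)/(Q_r + Q_w)
= (6200×5.34 + 972×86.8)/(6200 + 972) = 117500/7172 = 16.38 mg/L.

16.4 mg/L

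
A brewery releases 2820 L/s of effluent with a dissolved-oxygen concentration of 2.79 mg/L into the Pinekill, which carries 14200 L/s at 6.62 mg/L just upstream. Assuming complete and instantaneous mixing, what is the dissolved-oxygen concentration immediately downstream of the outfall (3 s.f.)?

Flow-weighted mixing: C = (Q_r C_r + Q_w C_w)/(Q_r + Q_w)
= (14200×6.62 + 2820×2.79)/(14200 + 2820) = 101900/17020 = 5.985 mg/L.

5.99 mg/L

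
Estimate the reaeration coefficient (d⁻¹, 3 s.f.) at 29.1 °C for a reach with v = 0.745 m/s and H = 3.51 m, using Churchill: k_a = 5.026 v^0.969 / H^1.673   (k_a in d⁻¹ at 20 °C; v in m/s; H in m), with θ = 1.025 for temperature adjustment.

k_a ≈ 0.579 d⁻¹

k_a(20) = 5.026 × 0.745^0.969 / 3.51^1.673 = 5.026 × 0.7518 / 8.171 = 0.4624 d⁻¹.
k_a(29.1) = 0.4624 × 1.025^(29.1−20) = 0.4624 × 1.252 = 0.5789 d⁻¹.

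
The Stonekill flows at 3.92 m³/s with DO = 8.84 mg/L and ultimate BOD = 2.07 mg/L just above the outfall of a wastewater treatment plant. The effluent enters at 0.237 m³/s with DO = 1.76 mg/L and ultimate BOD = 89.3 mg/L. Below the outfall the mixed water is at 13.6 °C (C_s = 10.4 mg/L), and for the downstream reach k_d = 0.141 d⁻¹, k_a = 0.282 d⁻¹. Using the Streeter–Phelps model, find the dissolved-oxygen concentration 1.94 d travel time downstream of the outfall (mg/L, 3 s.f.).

DO ≈ 7.98 mg/L

Mixed DO = (3.92×8.84 + 0.237×1.76)/(3.92+0.237) = 35.07/4.157 = 8.436 mg/L.
Mixed L₀ = (3.92×2.07 + 0.237×89.3)/(4.157) = 29.28/4.157 = 7.043 mg/L.
Initial deficit D₀ = C_s − DO₀ = 10.4 − 8.436 = 1.964 mg/L.
D(1.94) = [0.141×7.043/(0.282−0.141)](e^(−0.141×1.94) − e^(−0.282×1.94)) + 1.964 e^(−0.282×1.94)
= 7.043 × (0.7607 − 0.5786) + 1.964 × 0.5786 = 2.418 mg/L.
DO = 10.4 − 2.418 = 7.982 mg/L.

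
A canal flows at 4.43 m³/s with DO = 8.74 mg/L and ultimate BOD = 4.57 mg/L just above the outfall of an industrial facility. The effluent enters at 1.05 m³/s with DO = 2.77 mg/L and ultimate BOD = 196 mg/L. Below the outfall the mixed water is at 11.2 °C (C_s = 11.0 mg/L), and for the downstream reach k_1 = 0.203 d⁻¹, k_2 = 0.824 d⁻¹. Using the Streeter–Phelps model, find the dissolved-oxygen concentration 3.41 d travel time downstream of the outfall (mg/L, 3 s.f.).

Mixed DO = (4.43×8.74 + 1.05×2.77)/(4.43+1.05) = 41.63/5.480 = 7.596 mg/L.
Mixed L₀ = (4.43×4.57 + 1.05×196)/(5.480) = 226.0/5.480 = 41.25 mg/L.
Initial deficit D₀ = C_s − DO₀ = 11.0 − 7.596 = 3.404 mg/L.
D(3.41) = [0.203×41.25/(0.824−0.203)](e^(−0.203×3.41) − e^(−0.824×3.41)) + 3.404 e^(−0.824×3.41)
= 13.48 × (0.5005 − 0.06021) + 3.404 × 0.06021 = 6.141 mg/L.
DO = 11.0 − 6.141 = 4.859 mg/L.

DO ≈ 4.86 mg/L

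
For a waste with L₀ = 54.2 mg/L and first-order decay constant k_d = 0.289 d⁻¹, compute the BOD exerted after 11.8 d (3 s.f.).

y_t = L₀(1 − e^(−k_d t)) = 54.2 × (1 − e^(−0.289×11.8))
= 54.2 × (1 − 0.03303) = 54.2 × 0.9670 = 52.41 mg/L.

y ≈ 52.4 mg/L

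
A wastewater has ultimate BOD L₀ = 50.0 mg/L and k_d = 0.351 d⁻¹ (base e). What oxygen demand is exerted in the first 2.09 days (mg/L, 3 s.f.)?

y_t = L₀(1 − e^(−k_d t)) = 50.0 × (1 − e^(−0.351×2.09))
= 50.0 × (1 − 0.4802) = 50.0 × 0.5198 = 25.99 mg/L.

y ≈ 26.0 mg/L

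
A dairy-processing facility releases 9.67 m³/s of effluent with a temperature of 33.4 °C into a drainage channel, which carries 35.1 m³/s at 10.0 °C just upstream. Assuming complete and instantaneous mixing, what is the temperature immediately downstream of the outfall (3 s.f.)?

15.1 °C

Flow-weighted mixing: C = (Q_r C_r + Q_w C_w)/(Q_r + Q_w)
= (35.1×10.0 + 9.67×33.4)/(35.1 + 9.67) = 674.0/44.77 = 15.05 °C.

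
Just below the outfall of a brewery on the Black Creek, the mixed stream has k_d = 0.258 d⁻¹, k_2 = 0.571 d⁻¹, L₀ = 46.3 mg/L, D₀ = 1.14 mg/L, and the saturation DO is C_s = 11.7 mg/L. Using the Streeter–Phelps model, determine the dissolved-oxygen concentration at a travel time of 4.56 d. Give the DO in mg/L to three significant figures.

k_d L₀/(k_2−k_d) = 0.258×46.3/(0.571−0.258) = 11.95/0.3130 = 38.16 mg/L.
e^(−k_d t) = e^(−0.258×4.560) = 0.3084; e^(−k_2 t) = e^(−0.571×4.560) = 0.07399.
D = 38.16 × (0.3084 − 0.07399) + 1.14 × 0.07399 = 8.944 + 0.08435 = 9.029 mg/L.
DO = C_s − D = 11.7 − 9.029 = 2.671 mg/L.

DO ≈ 2.67 mg/L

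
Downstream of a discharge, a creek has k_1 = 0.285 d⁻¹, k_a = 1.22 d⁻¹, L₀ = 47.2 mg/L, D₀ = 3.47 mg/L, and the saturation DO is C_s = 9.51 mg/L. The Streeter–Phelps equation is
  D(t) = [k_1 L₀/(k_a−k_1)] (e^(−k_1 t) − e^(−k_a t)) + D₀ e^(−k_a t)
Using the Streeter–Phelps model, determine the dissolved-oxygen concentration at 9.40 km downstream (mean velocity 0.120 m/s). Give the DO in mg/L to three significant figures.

Travel time t = x/v = 9.40 km / (0.120 m/s) = 9400 m / 0.120 m/s = 78330 s = 0.9066 d.
k_1 L₀/(k_a−k_1) = 0.285×47.2/(1.22−0.285) = 13.45/0.9350 = 14.39 mg/L.
e^(−k_1 t) = e^(−0.285×0.9066) = 0.7723; e^(−k_a t) = e^(−1.22×0.9066) = 0.3308.
D = 14.39 × (0.7723 − 0.3308) + 3.47 × 0.3308 = 6.351 + 1.148 = 7.499 mg/L.
DO = C_s − D = 9.51 − 7.499 = 2.011 mg/L.

DO ≈ 2.01 mg/L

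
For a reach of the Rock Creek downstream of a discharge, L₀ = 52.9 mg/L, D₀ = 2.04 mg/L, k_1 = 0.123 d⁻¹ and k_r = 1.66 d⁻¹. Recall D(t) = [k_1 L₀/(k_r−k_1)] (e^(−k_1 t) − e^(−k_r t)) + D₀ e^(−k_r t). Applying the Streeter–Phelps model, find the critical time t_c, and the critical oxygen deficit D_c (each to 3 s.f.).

At the critical point dD/dt = 0, so k_1 L₀ e^(−k_1 t) = k_r D. Substituting D(t) from the Streeter–Phelps equation and solving for t gives
t_c = ln[(k_r/k_1)(1 − D₀(k_r−k_1)/(k_1 L₀))] / (k_r−k_1).
Here k_r−k_1 = 1.537 d⁻¹ and 1 − D₀(k_r−k_1)/(k_1 L₀) = 1 − 2.04×1.537/(0.123×52.9) = 0.5181, so
t_c = ln(13.50 × 0.5181) / 1.537 = 1.945 / 1.537 = 1.265 d.
L(t_c) = L₀ e^(−k_1 t_c) = 52.9 × 0.8559 = 45.28 mg/L, and at the critical point k_r D_c = k_1 L, so D_c = (0.123/1.66) × 45.28 = 3.355 mg/L.

t_c ≈ 1.27 d; D_c ≈ 3.35 mg/L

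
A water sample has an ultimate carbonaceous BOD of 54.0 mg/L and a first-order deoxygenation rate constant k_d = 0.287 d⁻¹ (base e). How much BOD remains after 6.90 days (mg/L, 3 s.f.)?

L_t = L₀ e^(−k_d t) = 54.0 × e^(−0.287×6.90) = 54.0 × 0.1380 = 7.454 mg/L.

L ≈ 7.45 mg/L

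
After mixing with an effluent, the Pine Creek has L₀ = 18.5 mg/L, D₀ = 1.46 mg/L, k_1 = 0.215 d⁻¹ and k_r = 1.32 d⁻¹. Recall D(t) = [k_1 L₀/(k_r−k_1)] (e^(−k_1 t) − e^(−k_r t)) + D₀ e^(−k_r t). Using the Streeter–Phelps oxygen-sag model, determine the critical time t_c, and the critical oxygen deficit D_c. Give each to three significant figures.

t_c ≈ 1.17 d; D_c ≈ 2.34 mg/L

With k_r/k_1 = 6.140 and 1 − D₀(k_r−k_1)/(k_1 L₀) = 0.5944,
t_c = ln(6.140 × 0.5944) / (1.32 − 0.215) = ln(3.649) / 1.105 = 1.295/1.105 = 1.172 d.
D_c = (k_1/k_r) L₀ e^(−k_1 t_c) = (0.215/1.32) × 18.5 × e^(−0.215×1.172) = 0.1629 × 18.5 × 0.7773 = 2.342 mg/L.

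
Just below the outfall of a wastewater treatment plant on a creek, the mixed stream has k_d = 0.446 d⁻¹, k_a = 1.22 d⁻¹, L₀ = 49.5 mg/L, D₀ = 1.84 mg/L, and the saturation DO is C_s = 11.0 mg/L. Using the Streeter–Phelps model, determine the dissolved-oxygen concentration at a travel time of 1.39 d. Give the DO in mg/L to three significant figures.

DO ≈ 0.550 mg/L

k_d L₀/(k_a−k_d) = 0.446×49.5/(1.22−0.446) = 22.08/0.7740 = 28.52 mg/L.
e^(−k_d t) = e^(−0.446×1.390) = 0.5380; e^(−k_a t) = e^(−1.22×1.390) = 0.1835.
D = 28.52 × (0.5380 − 0.1835) + 1.84 × 0.1835 = 10.11 + 0.3376 = 10.45 mg/L.
DO = C_s − D = 11.0 − 10.45 = 0.5503 mg/L.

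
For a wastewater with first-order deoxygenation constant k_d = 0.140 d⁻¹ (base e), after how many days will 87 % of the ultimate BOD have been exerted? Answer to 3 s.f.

t ≈ 14.6 d

y/L₀ = 1 − e^(−k_d t) = 0.87 ⇒ e^(−k_d t) = 0.130
t = −ln(0.130) / 0.140 = 2.040 / 0.140 = 14.57 d.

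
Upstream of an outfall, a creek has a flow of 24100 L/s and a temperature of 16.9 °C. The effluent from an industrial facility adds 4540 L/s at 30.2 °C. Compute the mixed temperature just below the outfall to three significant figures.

19.0 °C

Flow-weighted mixing: C = (Q_r C_r + Q_w C_w)/(Q_r + Q_w)
= (24100×16.9 + 4540×30.2)/(24100 + 4540) = 544400/28640 = 19.01 °C.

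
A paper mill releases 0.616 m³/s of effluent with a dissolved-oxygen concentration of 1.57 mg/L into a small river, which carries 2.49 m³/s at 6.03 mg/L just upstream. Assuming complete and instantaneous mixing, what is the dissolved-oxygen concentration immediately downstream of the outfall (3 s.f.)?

Flow-weighted mixing: C = (Q_r C_r + Q_w C_w)/(Q_r + Q_w)
= (2.49×6.03 + 0.616×1.57)/(2.49 + 0.616) = 15.98/3.106 = 5.145 mg/L.

5.15 mg/L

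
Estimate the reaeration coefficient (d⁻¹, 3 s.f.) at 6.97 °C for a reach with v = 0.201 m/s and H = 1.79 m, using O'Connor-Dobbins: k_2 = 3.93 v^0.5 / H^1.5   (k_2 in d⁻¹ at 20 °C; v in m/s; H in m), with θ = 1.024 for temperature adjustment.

k_2 ≈ 0.540 d⁻¹

k_2(20) = 3.93 × 0.201^0.5 / 1.79^1.5 = 3.93 × 0.4483 / 2.395 = 0.7357 d⁻¹.
k_2(6.97) = 0.7357 × 1.024^(6.97−20) = 0.7357 × 0.7342 = 0.5401 d⁻¹.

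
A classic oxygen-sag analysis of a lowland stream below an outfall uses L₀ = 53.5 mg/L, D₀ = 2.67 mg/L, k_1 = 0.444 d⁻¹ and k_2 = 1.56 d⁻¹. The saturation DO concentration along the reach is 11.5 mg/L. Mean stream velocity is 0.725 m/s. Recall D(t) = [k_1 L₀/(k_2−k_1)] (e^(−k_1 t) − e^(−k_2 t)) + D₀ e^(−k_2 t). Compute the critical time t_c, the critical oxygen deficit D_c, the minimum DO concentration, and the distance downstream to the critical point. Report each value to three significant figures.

At the critical point dD/dt = 0, so k_1 L₀ e^(−k_1 t) = k_2 D. Substituting D(t) from the Streeter–Phelps equation and solving for t gives
t_c = ln[(k_2/k_1)(1 − D₀(k_2−k_1)/(k_1 L₀))] / (k_2−k_1).
Here k_2−k_1 = 1.116 d⁻¹ and 1 − D₀(k_2−k_1)/(k_1 L₀) = 1 − 2.67×1.116/(0.444×53.5) = 0.8746, so
t_c = ln(3.514 × 0.8746) / 1.116 = 1.123 / 1.116 = 1.006 d.
L(t_c) = L₀ e^(−k_1 t_c) = 53.5 × 0.6398 = 34.23 mg/L, and at the critical point k_2 D_c = k_1 L, so D_c = (0.444/1.56) × 34.23 = 9.742 mg/L.
Minimum DO = C_s − D_c = 11.5 − 9.742 = 1.758 mg/L.
x_c = v t_c = 0.725 m/s × 1.006 d × 86400 s/d = 63010 m ≈ 63.0 km.

t_c ≈ 1.01 d; D_c ≈ 9.74 mg/L; min DO ≈ 1.76 mg/L; x_c ≈ 63.0 km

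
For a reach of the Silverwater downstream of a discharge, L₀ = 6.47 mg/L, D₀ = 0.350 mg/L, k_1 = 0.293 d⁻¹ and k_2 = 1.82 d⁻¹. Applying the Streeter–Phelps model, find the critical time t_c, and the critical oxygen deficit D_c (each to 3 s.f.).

t_c ≈ 0.979 d; D_c ≈ 0.782 mg/L

With k_2/k_1 = 6.212 and 1 − D₀(k_2−k_1)/(k_1 L₀) = 0.7181,
t_c = ln(6.212 × 0.7181) / (1.82 − 0.293) = ln(4.460) / 1.527 = 1.495/1.527 = 0.9792 d.
D_c = (k_1/k_2) L₀ e^(−k_1 t_c) = (0.293/1.82) × 6.47 × e^(−0.293×0.9792) = 0.1610 × 6.47 × 0.7506 = 0.7818 mg/L.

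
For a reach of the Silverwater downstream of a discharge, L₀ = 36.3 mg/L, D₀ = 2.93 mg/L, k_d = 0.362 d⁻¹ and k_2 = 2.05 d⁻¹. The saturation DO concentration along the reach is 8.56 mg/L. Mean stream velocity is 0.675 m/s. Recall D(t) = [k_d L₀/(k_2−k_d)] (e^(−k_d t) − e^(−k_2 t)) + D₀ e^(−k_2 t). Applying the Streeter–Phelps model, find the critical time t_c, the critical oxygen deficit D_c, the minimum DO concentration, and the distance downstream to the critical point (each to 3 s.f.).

At the critical point dD/dt = 0, so k_d L₀ e^(−k_d t) = k_2 D. Substituting D(t) from the Streeter–Phelps equation and solving for t gives
t_c = ln[(k_2/k_d)(1 − D₀(k_2−k_d)/(k_d L₀))] / (k_2−k_d).
Here k_2−k_d = 1.688 d⁻¹ and 1 − D₀(k_2−k_d)/(k_d L₀) = 1 − 2.93×1.688/(0.362×36.3) = 0.6236, so
t_c = ln(5.663 × 0.6236) / 1.688 = 1.262 / 1.688 = 0.7475 d.
L(t_c) = L₀ e^(−k_d t_c) = 36.3 × 0.7629 = 27.69 mg/L, and at the critical point k_2 D_c = k_d L, so D_c = (0.362/2.05) × 27.69 = 4.890 mg/L.
Minimum DO = C_s − D_c = 8.56 − 4.890 = 3.670 mg/L.
x_c = v t_c = 0.675 m/s × 0.7475 d × 86400 s/d = 43590 m ≈ 43.6 km.

t_c ≈ 0.747 d; D_c ≈ 4.89 mg/L; min DO ≈ 3.67 mg/L; x_c ≈ 43.6 km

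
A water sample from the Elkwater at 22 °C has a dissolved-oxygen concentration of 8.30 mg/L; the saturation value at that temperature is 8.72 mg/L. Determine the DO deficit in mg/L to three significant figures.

D ≈ 0.420 mg/L

D = C_s − C = 8.72 − 8.30 = 0.420 mg/L.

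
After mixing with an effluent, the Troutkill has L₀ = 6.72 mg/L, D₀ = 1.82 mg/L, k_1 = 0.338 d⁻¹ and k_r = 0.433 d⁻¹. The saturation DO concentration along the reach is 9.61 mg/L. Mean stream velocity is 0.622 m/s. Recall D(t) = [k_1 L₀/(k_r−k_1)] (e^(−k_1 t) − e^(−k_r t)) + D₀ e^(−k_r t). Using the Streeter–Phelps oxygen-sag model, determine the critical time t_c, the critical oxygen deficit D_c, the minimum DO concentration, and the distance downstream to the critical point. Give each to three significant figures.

t_c ≈ 1.77 d; D_c ≈ 2.88 mg/L; min DO ≈ 6.73 mg/L; x_c ≈ 95.3 km

With k_r/k_1 = 1.281 and 1 − D₀(k_r−k_1)/(k_1 L₀) = 0.9239,
t_c = ln(1.281 × 0.9239) / (0.433 − 0.338) = ln(1.184) / 0.09500 = 0.1685/0.09500 = 1.774 d.
L(t_c) = L₀ e^(−k_1 t_c) = 6.72 × 0.5491 = 3.690 mg/L, and at the critical point k_r D_c = k_1 L, so D_c = (0.338/0.433) × 3.690 = 2.880 mg/L.
Minimum DO = C_s − D_c = 9.61 − 2.880 = 6.730 mg/L.
x_c = v t_c = 0.622 m/s × 1.774 d × 86400 s/d = 95330 m ≈ 95.3 km.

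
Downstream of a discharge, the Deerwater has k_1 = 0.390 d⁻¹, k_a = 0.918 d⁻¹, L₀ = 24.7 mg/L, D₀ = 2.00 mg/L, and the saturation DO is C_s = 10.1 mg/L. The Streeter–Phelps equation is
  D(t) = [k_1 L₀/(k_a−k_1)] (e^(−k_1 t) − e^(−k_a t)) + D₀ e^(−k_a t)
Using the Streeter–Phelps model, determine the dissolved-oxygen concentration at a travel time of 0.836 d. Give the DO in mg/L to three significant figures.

DO ≈ 4.47 mg/L

k_1 L₀/(k_a−k_1) = 0.390×24.7/(0.918−0.390) = 9.633/0.5280 = 18.24 mg/L.
e^(−k_1 t) = e^(−0.390×0.8360) = 0.7218; e^(−k_a t) = e^(−0.918×0.8360) = 0.4642.
D = 18.24 × (0.7218 − 0.4642) + 2.00 × 0.4642 = 4.699 + 0.9284 = 5.628 mg/L.
DO = C_s − D = 10.1 − 5.628 = 4.472 mg/L.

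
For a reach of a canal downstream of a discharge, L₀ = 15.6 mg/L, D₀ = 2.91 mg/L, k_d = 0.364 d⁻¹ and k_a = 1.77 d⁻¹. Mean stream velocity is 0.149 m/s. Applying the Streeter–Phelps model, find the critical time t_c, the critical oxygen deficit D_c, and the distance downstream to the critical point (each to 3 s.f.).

At the critical point dD/dt = 0, so k_d L₀ e^(−k_d t) = k_a D. Substituting D(t) from the Streeter–Phelps equation and solving for t gives
t_c = ln[(k_a/k_d)(1 − D₀(k_a−k_d)/(k_d L₀))] / (k_a−k_d).
Here k_a−k_d = 1.406 d⁻¹ and 1 − D₀(k_a−k_d)/(k_d L₀) = 1 − 2.91×1.406/(0.364×15.6) = 0.2795, so
t_c = ln(4.863 × 0.2795) / 1.406 = 0.3067 / 1.406 = 0.2182 d.
D_c = (k_d/k_a) L₀ e^(−k_d t_c) = (0.364/1.77) × 15.6 × e^(−0.364×0.2182) = 0.2056 × 15.6 × 0.9237 = 2.963 mg/L.
x_c = v t_c = 0.149 m/s × 0.2182 d × 86400 s/d = 2808 m ≈ 2.81 km.

t_c ≈ 0.218 d; D_c ≈ 2.96 mg/L; x_c ≈ 2.81 km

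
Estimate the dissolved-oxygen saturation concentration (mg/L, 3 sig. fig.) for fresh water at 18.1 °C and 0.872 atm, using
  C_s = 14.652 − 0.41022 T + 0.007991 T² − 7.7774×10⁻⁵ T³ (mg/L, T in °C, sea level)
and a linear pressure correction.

At sea level: C_s = 14.652 − 0.41022×18.1 + 0.007991×18.1² − 7.7774×10⁻⁵×18.1³ = 9.384 mg/L.
Pressure correction: C_s' = 9.384 × 0.872 = 8.183 mg/L.

C_s ≈ 8.18 mg/L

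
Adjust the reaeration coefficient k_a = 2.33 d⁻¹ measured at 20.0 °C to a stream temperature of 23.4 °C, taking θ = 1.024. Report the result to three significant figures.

k_a ≈ 2.53 d⁻¹

k_a(T₂) = k_a(T₁) · θ^(T₂−T₁) = 2.33 × 1.024^(23.4−20.0)
= 2.33 × 1.024^3.40 = 2.33 × 1.084 = 2.526 d⁻¹.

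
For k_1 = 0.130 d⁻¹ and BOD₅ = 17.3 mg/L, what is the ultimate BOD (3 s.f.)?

L₀ ≈ 36.2 mg/L

BOD₅ = L₀(1 − e^(−5k_1)) ⇒ L₀ = BOD₅ / (1 − e^(−5×0.130))
= 17.3 / (1 − 0.5220) = 17.3 / 0.4780 = 36.20 mg/L.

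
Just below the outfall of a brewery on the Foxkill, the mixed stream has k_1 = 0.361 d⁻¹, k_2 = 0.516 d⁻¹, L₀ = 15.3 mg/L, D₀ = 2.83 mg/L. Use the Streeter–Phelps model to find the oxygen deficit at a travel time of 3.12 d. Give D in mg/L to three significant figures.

k_1 L₀/(k_2−k_1) = 0.361×15.3/(0.516−0.361) = 5.523/0.1550 = 35.63 mg/L.
e^(−k_1 t) = e^(−0.361×3.120) = 0.3242; e^(−k_2 t) = e^(−0.516×3.120) = 0.1999.
D = 35.63 × (0.3242 − 0.1999) + 2.83 × 0.1999 = 4.430 + 0.5657 = 4.996 mg/L.

D ≈ 5.00 mg/L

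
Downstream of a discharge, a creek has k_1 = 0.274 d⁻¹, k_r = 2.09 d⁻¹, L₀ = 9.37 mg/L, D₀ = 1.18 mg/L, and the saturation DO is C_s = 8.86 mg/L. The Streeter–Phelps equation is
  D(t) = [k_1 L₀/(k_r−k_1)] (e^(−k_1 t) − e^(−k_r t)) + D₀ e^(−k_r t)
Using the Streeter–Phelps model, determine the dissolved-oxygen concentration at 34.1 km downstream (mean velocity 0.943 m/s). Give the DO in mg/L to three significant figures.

DO ≈ 7.70 mg/L

Travel time t = x/v = 34.1 km / (0.943 m/s) = 34100 m / 0.943 m/s = 36160 s = 0.4185 d.
k_1 L₀/(k_r−k_1) = 0.274×9.37/(2.09−0.274) = 2.567/1.816 = 1.414 mg/L.
e^(−k_1 t) = e^(−0.274×0.4185) = 0.8917; e^(−k_r t) = e^(−2.09×0.4185) = 0.4170.
D = 1.414 × (0.8917 − 0.4170) + 1.18 × 0.4170 = 0.6711 + 0.4920 = 1.163 mg/L.
DO = C_s − D = 8.86 − 1.163 = 7.697 mg/L.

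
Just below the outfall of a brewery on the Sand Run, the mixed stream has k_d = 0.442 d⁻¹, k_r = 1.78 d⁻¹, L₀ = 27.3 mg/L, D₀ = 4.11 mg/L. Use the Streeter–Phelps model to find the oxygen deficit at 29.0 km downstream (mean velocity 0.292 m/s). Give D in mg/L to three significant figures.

Travel time t = x/v = 29.0 km / (0.292 m/s) = 29000 m / 0.292 m/s = 99320 s = 1.149 d.
k_d L₀/(k_r−k_d) = 0.442×27.3/(1.78−0.442) = 12.07/1.338 = 9.018 mg/L.
e^(−k_d t) = e^(−0.442×1.149) = 0.6017; e^(−k_r t) = e^(−1.78×1.149) = 0.1292.
D = 9.018 × (0.6017 − 0.1292) + 4.11 × 0.1292 = 4.260 + 0.5312 = 4.792 mg/L.

D ≈ 4.79 mg/L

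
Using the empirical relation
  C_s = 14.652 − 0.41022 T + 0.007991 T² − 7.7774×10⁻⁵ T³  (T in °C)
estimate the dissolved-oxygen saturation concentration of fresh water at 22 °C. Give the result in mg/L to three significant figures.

C_s ≈ 8.67 mg/L

C_s = 14.652 − 0.41022×22 + 0.007991×22² − 7.7774×10⁻⁵×22³ = 8.667 mg/L.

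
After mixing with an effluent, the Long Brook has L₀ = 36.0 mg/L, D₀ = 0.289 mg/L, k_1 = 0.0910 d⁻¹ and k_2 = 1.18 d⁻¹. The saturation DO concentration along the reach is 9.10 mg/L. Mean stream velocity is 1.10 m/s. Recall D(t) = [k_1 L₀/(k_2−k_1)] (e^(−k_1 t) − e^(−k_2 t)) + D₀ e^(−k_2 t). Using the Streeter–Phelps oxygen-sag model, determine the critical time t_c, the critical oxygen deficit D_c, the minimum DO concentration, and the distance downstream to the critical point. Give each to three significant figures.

t_c ≈ 2.26 d; D_c ≈ 2.26 mg/L; min DO ≈ 6.84 mg/L; x_c ≈ 215 km

At the critical point dD/dt = 0, so k_1 L₀ e^(−k_1 t) = k_2 D. Substituting D(t) from the Streeter–Phelps equation and solving for t gives
t_c = ln[(k_2/k_1)(1 − D₀(k_2−k_1)/(k_1 L₀))] / (k_2−k_1).
Here k_2−k_1 = 1.089 d⁻¹ and 1 − D₀(k_2−k_1)/(k_1 L₀) = 1 − 0.289×1.089/(0.0910×36.0) = 0.9039, so
t_c = ln(12.97 × 0.9039) / 1.089 = 2.461 / 1.089 = 2.260 d.
L(t_c) = L₀ e^(−k_1 t_c) = 36.0 × 0.8141 = 29.31 mg/L, and at the critical point k_2 D_c = k_1 L, so D_c = (0.0910/1.18) × 29.31 = 2.260 mg/L.
Minimum DO = C_s − D_c = 9.10 − 2.260 = 6.840 mg/L.
x_c = v t_c = 1.10 m/s × 2.260 d × 86400 s/d = 214800 m ≈ 215 km.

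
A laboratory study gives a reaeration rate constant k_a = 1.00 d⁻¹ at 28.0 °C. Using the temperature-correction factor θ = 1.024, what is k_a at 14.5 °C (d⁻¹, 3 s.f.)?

k_a ≈ 0.726 d⁻¹

k_a(T₂) = k_a(T₁) · θ^(T₂−T₁) = 1.00 × 1.024^(14.5−28.0)
= 1.00 × 1.024^-13.5 = 1.00 × 0.7260 = 0.7260 d⁻¹.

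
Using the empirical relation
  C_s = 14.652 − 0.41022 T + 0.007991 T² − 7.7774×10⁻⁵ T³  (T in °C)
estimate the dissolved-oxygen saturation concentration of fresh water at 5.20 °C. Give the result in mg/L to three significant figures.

C_s = 14.652 − 0.41022×5.20 + 0.007991×5.20² − 7.7774×10⁻⁵×5.20³ = 12.72 mg/L.

C_s ≈ 12.7 mg/L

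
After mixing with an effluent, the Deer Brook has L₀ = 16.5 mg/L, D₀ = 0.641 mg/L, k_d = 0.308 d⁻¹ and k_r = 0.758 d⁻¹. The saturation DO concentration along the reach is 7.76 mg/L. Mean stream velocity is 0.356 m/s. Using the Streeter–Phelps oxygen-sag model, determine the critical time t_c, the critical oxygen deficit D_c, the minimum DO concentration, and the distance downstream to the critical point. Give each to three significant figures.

t_c ≈ 1.87 d; D_c ≈ 3.77 mg/L; min DO ≈ 3.99 mg/L; x_c ≈ 57.6 km

At the critical point dD/dt = 0, so k_d L₀ e^(−k_d t) = k_r D. Substituting D(t) from the Streeter–Phelps equation and solving for t gives
t_c = ln[(k_r/k_d)(1 − D₀(k_r−k_d)/(k_d L₀))] / (k_r−k_d).
Here k_r−k_d = 0.4500 d⁻¹ and 1 − D₀(k_r−k_d)/(k_d L₀) = 1 − 0.641×0.4500/(0.308×16.5) = 0.9432, so
t_c = ln(2.461 × 0.9432) / 0.4500 = 0.8421 / 0.4500 = 1.871 d.
L(t_c) = L₀ e^(−k_d t_c) = 16.5 × 0.5619 = 9.272 mg/L, and at the critical point k_r D_c = k_d L, so D_c = (0.308/0.758) × 9.272 = 3.767 mg/L.
Minimum DO = C_s − D_c = 7.76 − 3.767 = 3.993 mg/L.
x_c = v t_c = 0.356 m/s × 1.871 d × 86400 s/d = 57560 m ≈ 57.6 km.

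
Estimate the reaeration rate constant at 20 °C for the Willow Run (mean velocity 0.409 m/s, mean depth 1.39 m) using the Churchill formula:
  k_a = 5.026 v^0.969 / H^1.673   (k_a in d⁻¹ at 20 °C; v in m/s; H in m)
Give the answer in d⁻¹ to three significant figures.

k_a = 5.026 × 0.409^0.969 / 1.39^1.673 = 5.026 × 0.4205 / 1.735 = 1.218 d⁻¹.

k_a ≈ 1.22 d⁻¹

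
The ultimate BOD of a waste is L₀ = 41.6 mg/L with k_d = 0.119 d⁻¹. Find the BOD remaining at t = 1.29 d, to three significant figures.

L_t = L₀ e^(−k_d t) = 41.6 × e^(−0.119×1.29) = 41.6 × 0.8577 = 35.68 mg/L.

L ≈ 35.7 mg/L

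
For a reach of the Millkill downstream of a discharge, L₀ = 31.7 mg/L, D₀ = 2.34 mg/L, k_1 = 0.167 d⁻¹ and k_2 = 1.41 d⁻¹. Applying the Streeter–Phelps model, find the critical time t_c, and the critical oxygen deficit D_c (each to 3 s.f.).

t_c ≈ 1.07 d; D_c ≈ 3.14 mg/L

At the critical point dD/dt = 0, so k_1 L₀ e^(−k_1 t) = k_2 D. Substituting D(t) from the Streeter–Phelps equation and solving for t gives
t_c = ln[(k_2/k_1)(1 − D₀(k_2−k_1)/(k_1 L₀))] / (k_2−k_1).
Here k_2−k_1 = 1.243 d⁻¹ and 1 − D₀(k_2−k_1)/(k_1 L₀) = 1 − 2.34×1.243/(0.167×31.7) = 0.4506, so
t_c = ln(8.443 × 0.4506) / 1.243 = 1.336 / 1.243 = 1.075 d.
L(t_c) = L₀ e^(−k_1 t_c) = 31.7 × 0.8357 = 26.49 mg/L, and at the critical point k_2 D_c = k_1 L, so D_c = (0.167/1.41) × 26.49 = 3.138 mg/L.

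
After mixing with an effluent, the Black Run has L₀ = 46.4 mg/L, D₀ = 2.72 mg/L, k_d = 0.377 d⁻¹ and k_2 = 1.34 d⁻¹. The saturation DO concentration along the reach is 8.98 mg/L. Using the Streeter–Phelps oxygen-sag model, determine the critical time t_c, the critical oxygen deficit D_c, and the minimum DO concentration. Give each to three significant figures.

t_c ≈ 1.15 d; D_c ≈ 8.47 mg/L; min DO ≈ 0.513 mg/L

At the critical point dD/dt = 0, so k_d L₀ e^(−k_d t) = k_2 D. Substituting D(t) from the Streeter–Phelps equation and solving for t gives
t_c = ln[(k_2/k_d)(1 − D₀(k_2−k_d)/(k_d L₀))] / (k_2−k_d).
Here k_2−k_d = 0.9630 d⁻¹ and 1 − D₀(k_2−k_d)/(k_d L₀) = 1 − 2.72×0.9630/(0.377×46.4) = 0.8503, so
t_c = ln(3.554 × 0.8503) / 0.9630 = 1.106 / 0.9630 = 1.148 d.
L(t_c) = L₀ e^(−k_d t_c) = 46.4 × 0.6486 = 30.09 mg/L, and at the critical point k_2 D_c = k_d L, so D_c = (0.377/1.34) × 30.09 = 8.467 mg/L.
Minimum DO = C_s − D_c = 8.98 − 8.467 = 0.5132 mg/L.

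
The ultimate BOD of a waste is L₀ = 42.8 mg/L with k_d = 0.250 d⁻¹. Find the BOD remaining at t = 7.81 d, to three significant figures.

L_t = L₀ e^(−k_d t) = 42.8 × e^(−0.250×7.81) = 42.8 × 0.1419 = 6.074 mg/L.

L ≈ 6.07 mg/L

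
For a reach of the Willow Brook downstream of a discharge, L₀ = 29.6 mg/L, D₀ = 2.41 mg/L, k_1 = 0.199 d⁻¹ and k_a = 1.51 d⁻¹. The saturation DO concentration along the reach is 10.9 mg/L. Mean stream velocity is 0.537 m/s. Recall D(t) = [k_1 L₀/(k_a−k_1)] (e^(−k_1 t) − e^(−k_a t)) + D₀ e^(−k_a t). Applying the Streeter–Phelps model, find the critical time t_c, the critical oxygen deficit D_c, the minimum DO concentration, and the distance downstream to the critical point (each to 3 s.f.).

t_c = [1/(k_a−k_1)] ln[(k_a/k_1)(1 − D₀(k_a−k_1)/(k_1 L₀))]
= [1/(1.51−0.199)] ln[(1.51/0.199)(1 − 2.41×1.311/(0.199×29.6))]
= (1/1.311) ln[7.588 × 0.4636] = 0.7628 × ln(3.518) = 0.7628 × 1.258 = 0.9595 d.
D_c = (k_1/k_a) L₀ e^(−k_1 t_c) = (0.199/1.51) × 29.6 × e^(−0.199×0.9595) = 0.1318 × 29.6 × 0.8262 = 3.223 mg/L.
Minimum DO = C_s − D_c = 10.9 − 3.223 = 7.677 mg/L.
x_c = v t_c = 0.537 m/s × 0.9595 d × 86400 s/d = 44520 m ≈ 44.5 km.

t_c ≈ 0.959 d; D_c ≈ 3.22 mg/L; min DO ≈ 7.68 mg/L; x_c ≈ 44.5 km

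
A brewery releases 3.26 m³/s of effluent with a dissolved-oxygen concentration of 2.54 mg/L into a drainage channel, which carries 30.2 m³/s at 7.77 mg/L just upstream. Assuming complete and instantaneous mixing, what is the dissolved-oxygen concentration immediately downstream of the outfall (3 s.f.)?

Flow-weighted mixing: C = (Q_r C_r + Q_w C_w)/(Q_r + Q_w)
= (30.2×7.77 + 3.26×2.54)/(30.2 + 3.26) = 242.9/33.46 = 7.260 mg/L.

7.26 mg/L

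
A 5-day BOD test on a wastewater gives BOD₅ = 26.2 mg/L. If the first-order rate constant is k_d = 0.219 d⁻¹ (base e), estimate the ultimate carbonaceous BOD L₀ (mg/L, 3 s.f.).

BOD₅ = L₀(1 − e^(−5k_d)) ⇒ L₀ = BOD₅ / (1 − e^(−5×0.219))
= 26.2 / (1 − 0.3345) = 26.2 / 0.6655 = 39.37 mg/L.

L₀ ≈ 39.4 mg/L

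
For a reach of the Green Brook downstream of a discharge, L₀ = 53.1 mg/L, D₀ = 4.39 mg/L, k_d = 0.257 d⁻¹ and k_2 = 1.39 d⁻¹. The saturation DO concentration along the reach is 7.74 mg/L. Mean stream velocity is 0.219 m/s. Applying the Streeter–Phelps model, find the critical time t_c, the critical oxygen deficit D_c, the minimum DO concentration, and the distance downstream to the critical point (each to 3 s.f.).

At the critical point dD/dt = 0, so k_d L₀ e^(−k_d t) = k_2 D. Substituting D(t) from the Streeter–Phelps equation and solving for t gives
t_c = ln[(k_2/k_d)(1 − D₀(k_2−k_d)/(k_d L₀))] / (k_2−k_d).
Here k_2−k_d = 1.133 d⁻¹ and 1 − D₀(k_2−k_d)/(k_d L₀) = 1 − 4.39×1.133/(0.257×53.1) = 0.6355, so
t_c = ln(5.409 × 0.6355) / 1.133 = 1.235 / 1.133 = 1.090 d.
D_c = (k_d/k_2) L₀ e^(−k_d t_c) = (0.257/1.39) × 53.1 × e^(−0.257×1.090) = 0.1849 × 53.1 × 0.7557 = 7.420 mg/L.
Minimum DO = C_s − D_c = 7.74 − 7.420 = 0.3204 mg/L.
x_c = v t_c = 0.219 m/s × 1.090 d × 86400 s/d = 20620 m ≈ 20.6 km.

t_c ≈ 1.09 d; D_c ≈ 7.42 mg/L; min DO ≈ 0.320 mg/L; x_c ≈ 20.6 km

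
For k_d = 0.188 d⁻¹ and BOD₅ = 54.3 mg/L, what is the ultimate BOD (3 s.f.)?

L₀ ≈ 89.1 mg/L

BOD₅ = L₀(1 − e^(−5k_d)) ⇒ L₀ = BOD₅ / (1 − e^(−5×0.188))
= 54.3 / (1 − 0.3906) = 54.3 / 0.6094 = 89.11 mg/L.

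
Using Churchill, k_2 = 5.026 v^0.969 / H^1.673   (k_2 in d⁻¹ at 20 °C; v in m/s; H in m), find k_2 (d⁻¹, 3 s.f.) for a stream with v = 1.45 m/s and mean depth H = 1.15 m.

k_2 ≈ 5.70 d⁻¹

k_2 = 5.026 × 1.45^0.969 / 1.15^1.673 = 5.026 × 1.433 / 1.263 = 5.702 d⁻¹.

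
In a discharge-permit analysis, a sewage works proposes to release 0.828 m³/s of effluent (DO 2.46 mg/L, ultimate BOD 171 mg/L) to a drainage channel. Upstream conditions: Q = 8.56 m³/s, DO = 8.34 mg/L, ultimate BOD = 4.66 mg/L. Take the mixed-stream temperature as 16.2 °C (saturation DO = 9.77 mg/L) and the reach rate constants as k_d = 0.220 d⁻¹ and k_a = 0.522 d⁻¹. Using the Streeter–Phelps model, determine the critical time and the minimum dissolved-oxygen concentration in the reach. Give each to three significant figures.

t_c ≈ 2.37 d; minimum DO ≈ 4.93 mg/L

Mixed DO = (8.56×8.34 + 0.828×2.46)/(8.56+0.828) = 73.43/9.388 = 7.821 mg/L.
Mixed L₀ = (8.56×4.66 + 0.828×171)/(9.388) = 181.5/9.388 = 19.33 mg/L.
Initial deficit D₀ = C_s − DO₀ = 9.77 − 7.821 = 1.949 mg/L.
t_c = (1/0.3020) ln[(0.522/0.220)(1 − 1.949×0.3020/(0.220×19.33))] = 3.311 × ln(2.044) = 2.368 d.
D_c = (0.220/0.522) × 19.33 × e^(−0.220×2.368) = 0.4215 × 19.33 × 0.5940 = 4.839 mg/L.
Minimum DO = 9.77 − 4.839 = 4.931 mg/L.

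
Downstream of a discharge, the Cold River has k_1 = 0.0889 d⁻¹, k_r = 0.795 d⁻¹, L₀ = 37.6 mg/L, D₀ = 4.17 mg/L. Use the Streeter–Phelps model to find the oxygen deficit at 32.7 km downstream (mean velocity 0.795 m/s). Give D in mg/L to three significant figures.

Travel time t = x/v = 32.7 km / (0.795 m/s) = 32700 m / 0.795 m/s = 41130 s = 0.4761 d.
k_1 L₀/(k_r−k_1) = 0.0889×37.6/(0.795−0.0889) = 3.343/0.7061 = 4.734 mg/L.
e^(−k_1 t) = e^(−0.0889×0.4761) = 0.9586; e^(−k_r t) = e^(−0.795×0.4761) = 0.6849.
D = 4.734 × (0.9586 − 0.6849) + 4.17 × 0.6849 = 1.295 + 2.856 = 4.152 mg/L.

D ≈ 4.15 mg/L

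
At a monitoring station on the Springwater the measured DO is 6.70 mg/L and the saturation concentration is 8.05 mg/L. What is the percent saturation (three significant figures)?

83.2 % saturation

% saturation = C/C_s × 100 = 6.70/8.05 × 100 = 83.2 %.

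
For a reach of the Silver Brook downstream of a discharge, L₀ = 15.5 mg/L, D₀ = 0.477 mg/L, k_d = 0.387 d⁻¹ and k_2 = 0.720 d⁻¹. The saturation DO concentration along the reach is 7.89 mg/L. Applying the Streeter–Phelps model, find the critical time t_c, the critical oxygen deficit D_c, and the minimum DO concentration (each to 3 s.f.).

With k_2/k_d = 1.860 and 1 − D₀(k_2−k_d)/(k_d L₀) = 0.9735,
t_c = ln(1.860 × 0.9735) / (0.720 − 0.387) = ln(1.811) / 0.3330 = 0.5940/0.3330 = 1.784 d.
D_c = (k_d/k_2) L₀ e^(−k_d t_c) = (0.387/0.720) × 15.5 × e^(−0.387×1.784) = 0.5375 × 15.5 × 0.5014 = 4.177 mg/L.
Minimum DO = C_s − D_c = 7.89 − 4.177 = 3.713 mg/L.

t_c ≈ 1.78 d; D_c ≈ 4.18 mg/L; min DO ≈ 3.71 mg/L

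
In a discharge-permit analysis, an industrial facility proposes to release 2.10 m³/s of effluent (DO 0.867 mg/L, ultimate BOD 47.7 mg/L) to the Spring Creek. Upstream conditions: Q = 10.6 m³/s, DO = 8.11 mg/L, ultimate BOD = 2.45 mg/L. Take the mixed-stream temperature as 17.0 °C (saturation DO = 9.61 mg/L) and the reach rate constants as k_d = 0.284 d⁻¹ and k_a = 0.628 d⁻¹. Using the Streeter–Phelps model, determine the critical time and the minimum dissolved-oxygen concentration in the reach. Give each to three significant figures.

t_c ≈ 1.15 d; minimum DO ≈ 6.37 mg/L

Mixed DO = (10.6×8.11 + 2.10×0.867)/(10.6+2.10) = 87.79/12.70 = 6.912 mg/L.
Mixed L₀ = (10.6×2.45 + 2.10×47.7)/(12.70) = 126.1/12.70 = 9.932 mg/L.
Initial deficit D₀ = C_s − DO₀ = 9.61 − 6.912 = 2.698 mg/L.
t_c = (1/0.3440) ln[(0.628/0.284)(1 − 2.698×0.3440/(0.284×9.932))] = 2.907 × ln(1.484) = 1.147 d.
D_c = (0.284/0.628) × 9.932 × e^(−0.284×1.147) = 0.4522 × 9.932 × 0.7220 = 3.243 mg/L.
Minimum DO = 9.61 − 3.243 = 6.367 mg/L.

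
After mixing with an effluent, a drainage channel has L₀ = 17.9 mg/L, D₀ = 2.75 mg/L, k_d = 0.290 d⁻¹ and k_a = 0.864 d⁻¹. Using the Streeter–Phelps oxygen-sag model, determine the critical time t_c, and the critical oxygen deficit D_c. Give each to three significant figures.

t_c = [1/(k_a−k_d)] ln[(k_a/k_d)(1 − D₀(k_a−k_d)/(k_d L₀))]
= [1/(0.864−0.290)] ln[(0.864/0.290)(1 − 2.75×0.5740/(0.290×17.9))]
= (1/0.5740) ln[2.979 × 0.6959] = 1.742 × ln(2.073) = 1.742 × 0.7292 = 1.270 d.
D_c = (k_d/k_a) L₀ e^(−k_d t_c) = (0.290/0.864) × 17.9 × e^(−0.290×1.270) = 0.3356 × 17.9 × 0.6918 = 4.157 mg/L.

t_c ≈ 1.27 d; D_c ≈ 4.16 mg/L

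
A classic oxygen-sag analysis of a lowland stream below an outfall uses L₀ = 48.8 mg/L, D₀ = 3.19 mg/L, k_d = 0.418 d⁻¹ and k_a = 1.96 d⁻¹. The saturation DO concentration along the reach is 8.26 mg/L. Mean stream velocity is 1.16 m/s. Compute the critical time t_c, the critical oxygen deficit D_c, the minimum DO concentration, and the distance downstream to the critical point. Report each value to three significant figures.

t_c = [1/(k_a−k_d)] ln[(k_a/k_d)(1 − D₀(k_a−k_d)/(k_d L₀))]
= [1/(1.96−0.418)] ln[(1.96/0.418)(1 − 3.19×1.542/(0.418×48.8))]
= (1/1.542) ln[4.689 × 0.7589] = 0.6485 × ln(3.558) = 0.6485 × 1.269 = 0.8231 d.
L(t_c) = L₀ e^(−k_d t_c) = 48.8 × 0.7089 = 34.59 mg/L, and at the critical point k_a D_c = k_d L, so D_c = (0.418/1.96) × 34.59 = 7.378 mg/L.
Minimum DO = C_s − D_c = 8.26 − 7.378 = 0.8824 mg/L.
x_c = v t_c = 1.16 m/s × 0.8231 d × 86400 s/d = 82500 m ≈ 82.5 km.

t_c ≈ 0.823 d; D_c ≈ 7.38 mg/L; min DO ≈ 0.882 mg/L; x_c ≈ 82.5 km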